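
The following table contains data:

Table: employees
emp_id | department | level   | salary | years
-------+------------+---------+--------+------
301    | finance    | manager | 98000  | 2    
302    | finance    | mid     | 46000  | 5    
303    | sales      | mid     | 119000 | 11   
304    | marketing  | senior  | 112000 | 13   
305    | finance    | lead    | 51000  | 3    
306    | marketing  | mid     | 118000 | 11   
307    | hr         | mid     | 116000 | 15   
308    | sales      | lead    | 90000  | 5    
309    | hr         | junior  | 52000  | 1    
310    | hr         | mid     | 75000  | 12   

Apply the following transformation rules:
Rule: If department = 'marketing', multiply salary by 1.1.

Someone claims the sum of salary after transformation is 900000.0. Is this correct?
Yes, the result is correct.

Step 1: Calculate the correct sum after transformation
Step 2: Apply multiplier 1.1 to records where department = 'marketing'
Step 3: Correct result = 900000.0
Step 4: Claimed result = 900000.0
Step 5: 900000.0 = 900000.0 ✓
Conclusion: The claimed result is correct.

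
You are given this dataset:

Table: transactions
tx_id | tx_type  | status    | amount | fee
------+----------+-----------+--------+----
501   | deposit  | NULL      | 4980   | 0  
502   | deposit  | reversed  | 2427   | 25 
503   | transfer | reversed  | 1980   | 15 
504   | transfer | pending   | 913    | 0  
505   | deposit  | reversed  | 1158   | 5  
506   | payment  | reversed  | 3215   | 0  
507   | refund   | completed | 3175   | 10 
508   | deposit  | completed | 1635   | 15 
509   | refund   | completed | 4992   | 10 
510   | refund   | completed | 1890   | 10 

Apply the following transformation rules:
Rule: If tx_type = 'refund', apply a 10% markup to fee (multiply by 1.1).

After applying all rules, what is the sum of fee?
93.0

Step 1: Records with tx_type = 'refund' have total fee = 30
Step 2: Apply multiplier: 30 × 1.1 = 33.0
Step 3: Other records total: 60
Step 4: Final sum = 33.0 + 60 = 93.0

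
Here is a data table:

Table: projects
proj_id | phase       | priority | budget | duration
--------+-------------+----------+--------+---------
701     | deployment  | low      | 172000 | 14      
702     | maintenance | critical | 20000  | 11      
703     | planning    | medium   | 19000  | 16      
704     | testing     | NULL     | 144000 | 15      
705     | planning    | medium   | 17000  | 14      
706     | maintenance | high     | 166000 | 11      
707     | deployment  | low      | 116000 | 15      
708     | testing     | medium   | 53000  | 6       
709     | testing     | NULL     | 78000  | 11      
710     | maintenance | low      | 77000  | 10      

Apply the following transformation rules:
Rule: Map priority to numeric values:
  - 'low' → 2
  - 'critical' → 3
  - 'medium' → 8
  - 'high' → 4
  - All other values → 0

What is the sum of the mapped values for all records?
37

Step 1: Apply mapping to each record
Step 2: Count by status:
  'low': 3 records × 2 = 6
  'critical': 1 records × 3 = 3
  'medium': 3 records × 8 = 24
  'high': 1 records × 4 = 4
Step 3: Sum all mapped values = 37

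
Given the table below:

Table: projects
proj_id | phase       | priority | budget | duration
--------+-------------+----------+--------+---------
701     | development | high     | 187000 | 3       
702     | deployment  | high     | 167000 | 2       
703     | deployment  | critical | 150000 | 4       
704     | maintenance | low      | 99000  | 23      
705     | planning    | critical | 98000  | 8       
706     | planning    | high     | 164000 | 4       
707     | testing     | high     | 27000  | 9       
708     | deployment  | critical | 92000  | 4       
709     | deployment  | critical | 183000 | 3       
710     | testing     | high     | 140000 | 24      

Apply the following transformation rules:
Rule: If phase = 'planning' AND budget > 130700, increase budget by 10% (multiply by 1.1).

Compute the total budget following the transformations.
1323400.0

Step 1: Find records where phase = 'planning' AND budget > 130700
Step 2: 1 records match, summing to 164000
Step 3: After multiplier: 164000 × 1.1 = 180400.0
Step 4: Unaffected records sum: 1143000
Step 5: Final sum = 180400.0 + 1143000 = 1323400.0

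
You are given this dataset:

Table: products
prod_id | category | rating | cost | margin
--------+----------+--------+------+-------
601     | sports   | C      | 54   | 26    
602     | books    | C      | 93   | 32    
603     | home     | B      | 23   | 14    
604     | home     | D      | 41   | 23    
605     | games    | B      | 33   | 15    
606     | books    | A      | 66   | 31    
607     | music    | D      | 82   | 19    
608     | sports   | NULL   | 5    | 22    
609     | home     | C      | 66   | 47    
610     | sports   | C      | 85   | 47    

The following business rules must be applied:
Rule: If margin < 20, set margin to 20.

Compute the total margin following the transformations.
288

Step 1: 3 records have margin < 20
Step 2: These records originally summed to 48
Step 3: After setting to minimum: 3 × 20 = 60
Step 4: Unaffected records sum: 228
Step 5: Final sum = 60 + 228 = 288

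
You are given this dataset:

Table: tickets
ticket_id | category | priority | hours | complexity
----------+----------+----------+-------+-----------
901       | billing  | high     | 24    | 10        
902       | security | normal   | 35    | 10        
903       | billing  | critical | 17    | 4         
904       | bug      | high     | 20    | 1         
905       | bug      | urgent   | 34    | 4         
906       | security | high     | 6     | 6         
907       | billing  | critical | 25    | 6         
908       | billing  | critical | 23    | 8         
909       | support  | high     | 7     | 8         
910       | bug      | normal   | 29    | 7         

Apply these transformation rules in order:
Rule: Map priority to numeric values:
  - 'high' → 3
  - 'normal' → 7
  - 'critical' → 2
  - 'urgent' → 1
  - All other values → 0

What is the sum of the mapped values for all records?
33

Step 1: Apply mapping to each record
Step 2: Count by status:
  'high': 4 records × 3 = 12
  'normal': 2 records × 7 = 14
  'critical': 3 records × 2 = 6
  'urgent': 1 records × 1 = 1
Step 3: Sum all mapped values = 33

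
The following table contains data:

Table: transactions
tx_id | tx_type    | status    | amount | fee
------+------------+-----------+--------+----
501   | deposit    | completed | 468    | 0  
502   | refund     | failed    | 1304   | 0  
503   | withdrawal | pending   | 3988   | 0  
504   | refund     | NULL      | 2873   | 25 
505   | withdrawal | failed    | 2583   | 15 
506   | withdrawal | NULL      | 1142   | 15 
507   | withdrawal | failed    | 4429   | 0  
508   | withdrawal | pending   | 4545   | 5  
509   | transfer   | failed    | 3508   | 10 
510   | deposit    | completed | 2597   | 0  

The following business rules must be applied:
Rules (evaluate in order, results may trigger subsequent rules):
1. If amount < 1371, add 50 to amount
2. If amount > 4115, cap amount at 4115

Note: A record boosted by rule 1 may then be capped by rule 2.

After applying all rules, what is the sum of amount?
26843

Step 1: Apply rule 1 to records with amount < 1371
  - 3 records get bonus of 50
  - Of these, 0 records then exceed 4115 and get capped
Step 2: Apply rule 2 to records with amount > 4115
  - 2 records (original) are capped
Step 3: Calculate final sum = 26843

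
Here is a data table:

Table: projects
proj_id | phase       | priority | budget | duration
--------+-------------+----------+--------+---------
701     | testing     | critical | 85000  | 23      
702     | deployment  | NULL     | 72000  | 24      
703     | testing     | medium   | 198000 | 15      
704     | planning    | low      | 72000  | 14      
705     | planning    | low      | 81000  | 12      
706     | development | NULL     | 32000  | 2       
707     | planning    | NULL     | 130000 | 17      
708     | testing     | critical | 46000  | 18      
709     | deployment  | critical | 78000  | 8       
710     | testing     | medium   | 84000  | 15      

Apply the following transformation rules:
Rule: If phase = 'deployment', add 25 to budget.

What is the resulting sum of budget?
878050

Step 1: Count records where phase = 'deployment': 2
Step 2: Total bonus added: 2 × 25 = 50
Step 3: Original sum of budget: 878000
Step 4: Final sum = 878000 + 50 = 878050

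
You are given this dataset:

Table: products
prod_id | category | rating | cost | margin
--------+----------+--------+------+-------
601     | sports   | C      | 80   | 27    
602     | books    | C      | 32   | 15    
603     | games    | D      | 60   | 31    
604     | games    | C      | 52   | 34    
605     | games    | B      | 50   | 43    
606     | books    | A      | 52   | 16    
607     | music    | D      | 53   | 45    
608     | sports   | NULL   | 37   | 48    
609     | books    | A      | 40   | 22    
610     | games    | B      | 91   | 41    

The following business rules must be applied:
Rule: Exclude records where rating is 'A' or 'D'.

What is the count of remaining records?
6

Step 1: Count records to exclude
  - 2 (A) + 2 (D) = 4 records
Step 2: Total records: 10
Step 3: Remaining = 10 - 4 = 6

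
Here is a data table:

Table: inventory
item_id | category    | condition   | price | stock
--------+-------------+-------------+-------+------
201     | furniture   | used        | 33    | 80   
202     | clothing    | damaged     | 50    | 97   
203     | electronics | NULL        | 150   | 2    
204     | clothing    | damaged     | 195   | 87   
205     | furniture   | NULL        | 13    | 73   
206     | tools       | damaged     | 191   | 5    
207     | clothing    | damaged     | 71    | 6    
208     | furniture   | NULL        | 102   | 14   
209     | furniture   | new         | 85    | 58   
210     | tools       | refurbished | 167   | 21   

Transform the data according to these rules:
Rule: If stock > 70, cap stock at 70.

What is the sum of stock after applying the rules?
386

Step 1: 4 records have stock > 70
Step 2: These records originally summed to 337
Step 3: After capping: 4 × 70 = 280
Step 4: Unaffected records sum: 106
Step 5: Final sum = 280 + 106 = 386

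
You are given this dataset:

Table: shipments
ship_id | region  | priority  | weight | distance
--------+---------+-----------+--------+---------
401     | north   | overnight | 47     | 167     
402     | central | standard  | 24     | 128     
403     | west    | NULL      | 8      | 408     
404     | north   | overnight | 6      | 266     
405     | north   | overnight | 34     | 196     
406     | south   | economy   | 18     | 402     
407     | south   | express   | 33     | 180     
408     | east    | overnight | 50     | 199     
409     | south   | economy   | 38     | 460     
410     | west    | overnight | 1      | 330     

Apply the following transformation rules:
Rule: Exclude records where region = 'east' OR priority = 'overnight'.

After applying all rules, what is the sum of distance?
1578

Step 1: Find records where region = 'east' OR priority = 'overnight'
Step 2: 5 records match, summing to 1158
Step 3: Original sum: 2736
Step 4: Remaining sum = 2736 - 1158 = 1578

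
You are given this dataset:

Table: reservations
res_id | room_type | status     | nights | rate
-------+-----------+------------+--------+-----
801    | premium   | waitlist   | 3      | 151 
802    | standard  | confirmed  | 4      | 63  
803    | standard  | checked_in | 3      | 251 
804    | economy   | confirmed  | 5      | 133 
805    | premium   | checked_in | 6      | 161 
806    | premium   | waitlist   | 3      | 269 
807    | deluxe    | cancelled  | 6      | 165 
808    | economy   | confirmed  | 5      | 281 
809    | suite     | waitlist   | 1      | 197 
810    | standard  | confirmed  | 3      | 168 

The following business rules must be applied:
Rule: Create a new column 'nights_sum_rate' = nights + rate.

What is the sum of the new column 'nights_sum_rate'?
1878

Step 1: For each record, compute nights + rate
Example calculations:
  3 + 151 = 154
  4 + 63 = 67
  3 + 251 = 254
  ...
Step 2: Sum all derived values
Step 3: Total = 1878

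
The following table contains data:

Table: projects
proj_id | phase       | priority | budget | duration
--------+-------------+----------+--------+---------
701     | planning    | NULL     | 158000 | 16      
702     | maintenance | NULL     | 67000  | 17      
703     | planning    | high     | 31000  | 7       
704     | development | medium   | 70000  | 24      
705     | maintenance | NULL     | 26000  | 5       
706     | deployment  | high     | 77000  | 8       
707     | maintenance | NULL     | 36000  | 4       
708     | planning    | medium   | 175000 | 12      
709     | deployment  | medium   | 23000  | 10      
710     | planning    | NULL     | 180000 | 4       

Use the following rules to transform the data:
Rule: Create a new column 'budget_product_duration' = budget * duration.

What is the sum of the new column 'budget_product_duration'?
9504000

Step 1: For each record, compute budget * duration
Example calculations:
  158000 * 16 = 2528000
  67000 * 17 = 1139000
  31000 * 7 = 217000
  ...
Step 2: Sum all derived values
Step 3: Total = 9504000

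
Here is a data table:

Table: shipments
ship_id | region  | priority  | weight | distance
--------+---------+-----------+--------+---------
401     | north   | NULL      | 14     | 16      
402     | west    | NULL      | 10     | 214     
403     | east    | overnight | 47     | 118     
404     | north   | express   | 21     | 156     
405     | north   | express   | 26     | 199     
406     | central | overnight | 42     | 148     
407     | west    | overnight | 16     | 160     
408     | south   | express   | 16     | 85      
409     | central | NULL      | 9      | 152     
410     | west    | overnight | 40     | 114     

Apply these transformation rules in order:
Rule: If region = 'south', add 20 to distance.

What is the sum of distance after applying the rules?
1382

Step 1: Count records where region = 'south': 1
Step 2: Total bonus added: 1 × 20 = 20
Step 3: Original sum of distance: 1362
Step 4: Final sum = 1362 + 20 = 1382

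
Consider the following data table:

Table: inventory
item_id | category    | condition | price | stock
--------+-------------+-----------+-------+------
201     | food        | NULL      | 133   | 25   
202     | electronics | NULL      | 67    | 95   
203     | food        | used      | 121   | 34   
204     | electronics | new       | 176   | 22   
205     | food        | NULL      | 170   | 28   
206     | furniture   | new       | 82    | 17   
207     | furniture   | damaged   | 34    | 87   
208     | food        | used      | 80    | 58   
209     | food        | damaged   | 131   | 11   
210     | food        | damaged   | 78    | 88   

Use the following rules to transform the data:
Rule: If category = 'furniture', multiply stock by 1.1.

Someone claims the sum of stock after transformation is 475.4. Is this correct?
Yes, the result is correct.

Step 1: Calculate the correct sum after transformation
Step 2: Apply multiplier 1.1 to records where category = 'furniture'
Step 3: Correct result = 475.4
Step 4: Claimed result = 475.4
Step 5: 475.4 = 475.4 ✓
Conclusion: The claimed result is correct.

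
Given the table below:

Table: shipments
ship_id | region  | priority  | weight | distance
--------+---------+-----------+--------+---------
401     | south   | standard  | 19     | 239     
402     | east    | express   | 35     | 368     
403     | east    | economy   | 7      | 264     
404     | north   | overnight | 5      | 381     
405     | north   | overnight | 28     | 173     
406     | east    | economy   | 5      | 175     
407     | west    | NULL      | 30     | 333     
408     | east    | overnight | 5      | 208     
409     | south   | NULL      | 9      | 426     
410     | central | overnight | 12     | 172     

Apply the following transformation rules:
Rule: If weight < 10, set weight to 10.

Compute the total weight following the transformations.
174

Step 1: 5 records have weight < 10
Step 2: These records originally summed to 31
Step 3: After setting to minimum: 5 × 10 = 50
Step 4: Unaffected records sum: 124
Step 5: Final sum = 50 + 124 = 174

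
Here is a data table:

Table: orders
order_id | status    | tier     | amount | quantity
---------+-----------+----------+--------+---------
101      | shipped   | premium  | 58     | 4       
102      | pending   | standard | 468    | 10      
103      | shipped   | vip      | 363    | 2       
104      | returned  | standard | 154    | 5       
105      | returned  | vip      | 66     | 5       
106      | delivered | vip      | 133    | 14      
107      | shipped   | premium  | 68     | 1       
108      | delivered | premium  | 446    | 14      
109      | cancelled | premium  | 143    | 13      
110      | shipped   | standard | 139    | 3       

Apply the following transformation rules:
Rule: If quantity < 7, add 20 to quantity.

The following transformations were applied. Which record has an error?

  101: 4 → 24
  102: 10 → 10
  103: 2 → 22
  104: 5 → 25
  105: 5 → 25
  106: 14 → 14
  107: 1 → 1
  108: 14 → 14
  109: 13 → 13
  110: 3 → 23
Record 107 has an error. The correct transformed value should be 21, not 1.

Step 1: Check each record against the rule
Step 2: Record 107 has quantity = 1
Step 3: Since 1 < 7, the bonus should have been applied
Step 4: Correct value = 21, but claimed value = 1
Conclusion: Record 107 has the error.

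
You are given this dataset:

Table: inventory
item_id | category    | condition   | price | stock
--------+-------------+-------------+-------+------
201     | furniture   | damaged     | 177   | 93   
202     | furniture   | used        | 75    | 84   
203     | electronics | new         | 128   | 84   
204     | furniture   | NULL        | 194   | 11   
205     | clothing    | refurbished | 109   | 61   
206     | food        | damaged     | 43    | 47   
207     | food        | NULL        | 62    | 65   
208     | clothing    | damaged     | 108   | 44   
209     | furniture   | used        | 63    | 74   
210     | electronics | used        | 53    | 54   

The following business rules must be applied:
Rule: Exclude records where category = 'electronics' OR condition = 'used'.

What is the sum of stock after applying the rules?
321

Step 1: Find records where category = 'electronics' OR condition = 'used'
Step 2: 4 records match, summing to 296
Step 3: Original sum: 617
Step 4: Remaining sum = 617 - 296 = 321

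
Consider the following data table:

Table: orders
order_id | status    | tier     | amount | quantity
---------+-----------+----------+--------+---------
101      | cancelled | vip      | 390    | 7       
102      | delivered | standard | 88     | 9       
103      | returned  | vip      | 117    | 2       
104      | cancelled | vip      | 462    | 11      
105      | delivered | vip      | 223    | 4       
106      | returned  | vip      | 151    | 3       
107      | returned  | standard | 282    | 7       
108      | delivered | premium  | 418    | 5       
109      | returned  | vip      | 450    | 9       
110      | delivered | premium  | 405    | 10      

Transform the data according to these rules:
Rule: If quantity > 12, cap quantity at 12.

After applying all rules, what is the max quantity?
11

Step 1: Original maximum quantity = 11
Step 2: Check cap of 12 against maximum
Step 3: No records exceed the cap (max 11 <= cap 12), so no capping applies
Step 4: Maximum after transformation = 11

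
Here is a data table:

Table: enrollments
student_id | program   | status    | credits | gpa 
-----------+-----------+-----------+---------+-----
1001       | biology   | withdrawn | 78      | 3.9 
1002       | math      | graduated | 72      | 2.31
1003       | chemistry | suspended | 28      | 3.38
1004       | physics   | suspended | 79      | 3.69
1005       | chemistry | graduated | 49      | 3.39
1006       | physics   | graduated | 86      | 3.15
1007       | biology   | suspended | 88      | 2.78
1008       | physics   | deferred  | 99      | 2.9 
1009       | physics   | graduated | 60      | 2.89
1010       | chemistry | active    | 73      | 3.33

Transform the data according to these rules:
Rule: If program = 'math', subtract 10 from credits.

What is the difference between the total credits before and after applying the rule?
10

Step 1: Original sum of credits = 712
Step 2: 1 records have program = 'math'
Step 3: Each affected record changes by -10
Step 4: Total change = 1 × -10 = -10
Step 5: New sum = 712 + -10 = 702
Step 6: Difference = |702 - 712| = 10
        (Sum decreased by 10)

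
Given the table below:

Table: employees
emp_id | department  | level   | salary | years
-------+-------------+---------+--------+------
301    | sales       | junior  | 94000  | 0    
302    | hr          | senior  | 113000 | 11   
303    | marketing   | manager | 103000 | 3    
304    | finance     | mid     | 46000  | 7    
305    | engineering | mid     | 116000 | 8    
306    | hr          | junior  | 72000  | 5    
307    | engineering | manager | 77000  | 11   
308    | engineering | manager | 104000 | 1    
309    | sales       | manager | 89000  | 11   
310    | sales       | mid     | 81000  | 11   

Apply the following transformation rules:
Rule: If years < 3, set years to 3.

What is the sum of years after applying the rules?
73

Step 1: 2 records have years < 3
Step 2: These records originally summed to 1
Step 3: After setting to minimum: 2 × 3 = 6
Step 4: Unaffected records sum: 67
Step 5: Final sum = 6 + 67 = 73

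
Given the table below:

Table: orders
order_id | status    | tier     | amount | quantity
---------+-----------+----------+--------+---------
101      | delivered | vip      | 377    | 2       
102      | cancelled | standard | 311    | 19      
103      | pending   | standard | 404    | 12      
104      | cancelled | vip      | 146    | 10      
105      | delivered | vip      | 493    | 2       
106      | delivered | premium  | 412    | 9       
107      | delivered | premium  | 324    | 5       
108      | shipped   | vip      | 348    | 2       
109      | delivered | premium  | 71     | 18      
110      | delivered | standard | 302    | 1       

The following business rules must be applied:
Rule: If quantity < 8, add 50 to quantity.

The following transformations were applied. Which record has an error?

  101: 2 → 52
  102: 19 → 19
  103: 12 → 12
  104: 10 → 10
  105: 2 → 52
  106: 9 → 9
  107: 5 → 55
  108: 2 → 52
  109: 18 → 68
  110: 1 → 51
Record 109 has an error. The correct transformed value should be 18, not 68.

Step 1: Check each record against the rule
Step 2: Record 109 has quantity = 18
Step 3: Since 18 >= 8, the bonus should not have been applied
Step 4: Correct value = 18, but claimed value = 68
Conclusion: Record 109 has the error.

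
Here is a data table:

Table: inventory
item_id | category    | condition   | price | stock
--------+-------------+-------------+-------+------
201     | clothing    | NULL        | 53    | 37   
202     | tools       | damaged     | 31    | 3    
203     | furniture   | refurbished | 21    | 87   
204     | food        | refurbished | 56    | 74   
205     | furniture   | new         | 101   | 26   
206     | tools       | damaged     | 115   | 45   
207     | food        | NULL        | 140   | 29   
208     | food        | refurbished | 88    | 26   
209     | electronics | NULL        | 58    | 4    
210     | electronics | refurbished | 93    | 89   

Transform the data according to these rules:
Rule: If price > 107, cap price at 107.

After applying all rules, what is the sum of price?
715

Step 1: 2 records have price > 107
Step 2: These records originally summed to 255
Step 3: After capping: 2 × 107 = 214
Step 4: Unaffected records sum: 501
Step 5: Final sum = 214 + 501 = 715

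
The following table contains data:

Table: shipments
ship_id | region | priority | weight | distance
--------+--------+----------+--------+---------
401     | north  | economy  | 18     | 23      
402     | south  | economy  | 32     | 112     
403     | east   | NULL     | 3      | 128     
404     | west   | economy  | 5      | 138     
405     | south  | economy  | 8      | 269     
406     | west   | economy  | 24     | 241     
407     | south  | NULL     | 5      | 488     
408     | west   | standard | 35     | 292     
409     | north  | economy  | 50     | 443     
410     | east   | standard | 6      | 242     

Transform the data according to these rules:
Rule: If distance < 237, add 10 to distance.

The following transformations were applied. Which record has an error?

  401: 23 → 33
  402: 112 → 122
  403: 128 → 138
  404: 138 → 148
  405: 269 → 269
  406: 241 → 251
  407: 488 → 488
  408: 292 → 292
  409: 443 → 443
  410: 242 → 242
Record 406 has an error. The correct transformed value should be 241, not 251.

Step 1: Check each record against the rule
Step 2: Record 406 has distance = 241
Step 3: Since 241 >= 237, the bonus should not have been applied
Step 4: Correct value = 241, but claimed value = 251
Conclusion: Record 406 has the error.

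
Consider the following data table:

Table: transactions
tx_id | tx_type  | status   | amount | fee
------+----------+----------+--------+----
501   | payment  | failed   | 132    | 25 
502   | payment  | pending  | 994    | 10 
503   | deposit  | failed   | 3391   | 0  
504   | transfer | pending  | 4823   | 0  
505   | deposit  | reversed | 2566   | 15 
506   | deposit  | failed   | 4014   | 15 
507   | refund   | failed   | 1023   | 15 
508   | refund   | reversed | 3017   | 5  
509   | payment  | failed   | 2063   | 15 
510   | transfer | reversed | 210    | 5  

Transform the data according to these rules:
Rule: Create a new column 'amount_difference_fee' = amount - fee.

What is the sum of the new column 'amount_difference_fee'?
22128

Step 1: For each record, compute amount - fee
Example calculations:
  132 - 25 = 107
  994 - 10 = 984
  3391 - 0 = 3391
  ...
Step 2: Sum all derived values
Step 3: Total = 22128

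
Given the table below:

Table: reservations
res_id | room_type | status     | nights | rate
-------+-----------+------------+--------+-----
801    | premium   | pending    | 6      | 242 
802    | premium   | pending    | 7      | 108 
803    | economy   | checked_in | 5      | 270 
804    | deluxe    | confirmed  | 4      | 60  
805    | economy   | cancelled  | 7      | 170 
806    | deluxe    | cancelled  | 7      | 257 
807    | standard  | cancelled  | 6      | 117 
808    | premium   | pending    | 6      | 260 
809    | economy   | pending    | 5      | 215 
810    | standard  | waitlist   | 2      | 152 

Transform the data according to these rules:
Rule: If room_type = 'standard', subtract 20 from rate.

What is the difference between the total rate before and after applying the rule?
40

Step 1: Original sum of rate = 1851
Step 2: 2 records have room_type = 'standard'
Step 3: Each affected record changes by -20
Step 4: Total change = 2 × -20 = -40
Step 5: New sum = 1851 + -40 = 1811
Step 6: Difference = |1811 - 1851| = 40
        (Sum decreased by 40)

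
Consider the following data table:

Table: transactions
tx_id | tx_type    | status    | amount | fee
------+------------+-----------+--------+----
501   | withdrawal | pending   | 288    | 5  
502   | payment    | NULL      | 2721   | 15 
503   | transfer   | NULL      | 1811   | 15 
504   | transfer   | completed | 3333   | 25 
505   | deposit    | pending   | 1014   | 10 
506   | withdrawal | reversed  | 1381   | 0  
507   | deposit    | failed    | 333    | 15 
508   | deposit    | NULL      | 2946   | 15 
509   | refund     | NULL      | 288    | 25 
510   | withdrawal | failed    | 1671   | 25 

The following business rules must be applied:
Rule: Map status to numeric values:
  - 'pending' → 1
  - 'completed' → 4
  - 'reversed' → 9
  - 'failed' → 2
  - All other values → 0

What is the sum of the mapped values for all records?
19

Step 1: Apply mapping to each record
Step 2: Count by status:
  'pending': 2 records × 1 = 2
  'completed': 1 records × 4 = 4
  'reversed': 1 records × 9 = 9
  'failed': 2 records × 2 = 4
Step 3: Sum all mapped values = 19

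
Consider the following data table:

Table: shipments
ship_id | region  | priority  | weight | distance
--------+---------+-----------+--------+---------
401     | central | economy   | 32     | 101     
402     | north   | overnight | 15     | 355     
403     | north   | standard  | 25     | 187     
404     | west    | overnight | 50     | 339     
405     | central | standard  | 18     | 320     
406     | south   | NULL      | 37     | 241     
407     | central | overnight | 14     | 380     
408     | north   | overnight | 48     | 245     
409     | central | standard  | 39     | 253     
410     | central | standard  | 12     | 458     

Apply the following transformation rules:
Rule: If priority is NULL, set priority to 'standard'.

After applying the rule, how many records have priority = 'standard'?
5

Step 1: Count records where priority IS NULL
Step 2: Found 1 records with NULL priority
Step 3: These records will have priority set to 'standard'
Step 4: Records already having priority = 'standard': 4
Step 5: Answer: 1 + 4 = 5 records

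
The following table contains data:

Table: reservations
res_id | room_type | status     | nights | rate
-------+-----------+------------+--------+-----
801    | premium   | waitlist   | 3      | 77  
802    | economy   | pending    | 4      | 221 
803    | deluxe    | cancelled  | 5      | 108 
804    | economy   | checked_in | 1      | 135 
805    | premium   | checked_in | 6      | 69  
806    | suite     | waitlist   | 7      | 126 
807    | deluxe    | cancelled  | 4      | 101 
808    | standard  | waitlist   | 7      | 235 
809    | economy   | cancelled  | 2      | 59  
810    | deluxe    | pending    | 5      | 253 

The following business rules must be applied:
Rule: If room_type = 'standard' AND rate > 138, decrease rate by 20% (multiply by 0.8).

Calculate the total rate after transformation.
1337.0

Step 1: Find records where room_type = 'standard' AND rate > 138
Step 2: 1 records match, summing to 235
Step 3: After multiplier: 235 × 0.8 = 188.0
Step 4: Unaffected records sum: 1149
Step 5: Final sum = 188.0 + 1149 = 1337.0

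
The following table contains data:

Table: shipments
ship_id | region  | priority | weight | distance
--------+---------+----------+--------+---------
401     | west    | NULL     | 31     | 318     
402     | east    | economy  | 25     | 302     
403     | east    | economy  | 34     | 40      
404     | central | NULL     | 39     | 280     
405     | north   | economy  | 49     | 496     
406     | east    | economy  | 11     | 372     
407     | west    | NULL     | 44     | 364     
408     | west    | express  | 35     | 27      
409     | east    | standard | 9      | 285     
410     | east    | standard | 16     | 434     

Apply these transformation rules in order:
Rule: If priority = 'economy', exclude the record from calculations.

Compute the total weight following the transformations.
174

Step 1: Identify records where priority = 'economy'
Step 2: The excluded records sum to 119
Step 3: Original total weight = 293
Step 4: Remaining total = 293 - 119 = 174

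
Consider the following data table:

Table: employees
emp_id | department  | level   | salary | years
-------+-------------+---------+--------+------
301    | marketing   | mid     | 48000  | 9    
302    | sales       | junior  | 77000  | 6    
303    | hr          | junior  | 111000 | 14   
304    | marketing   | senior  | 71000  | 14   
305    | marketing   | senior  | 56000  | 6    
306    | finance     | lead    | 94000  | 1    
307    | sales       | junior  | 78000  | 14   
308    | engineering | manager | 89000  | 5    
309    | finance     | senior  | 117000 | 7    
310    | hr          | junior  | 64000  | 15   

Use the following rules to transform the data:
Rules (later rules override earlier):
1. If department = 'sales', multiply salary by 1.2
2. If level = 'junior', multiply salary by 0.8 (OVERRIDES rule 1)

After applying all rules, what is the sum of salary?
739000.0

Step 1: Rule 2 takes priority for records with level = 'junior'
  - 4 records: 330000 × 0.8 = 264000.0
Step 2: Rule 1 applies to remaining records with department = 'sales'
  - 0 records: 0 × 1.2 = 0.0
Step 3: Other records unchanged: 475000
Step 4: Final sum = 264000.0 + 0.0 + 475000 = 739000.0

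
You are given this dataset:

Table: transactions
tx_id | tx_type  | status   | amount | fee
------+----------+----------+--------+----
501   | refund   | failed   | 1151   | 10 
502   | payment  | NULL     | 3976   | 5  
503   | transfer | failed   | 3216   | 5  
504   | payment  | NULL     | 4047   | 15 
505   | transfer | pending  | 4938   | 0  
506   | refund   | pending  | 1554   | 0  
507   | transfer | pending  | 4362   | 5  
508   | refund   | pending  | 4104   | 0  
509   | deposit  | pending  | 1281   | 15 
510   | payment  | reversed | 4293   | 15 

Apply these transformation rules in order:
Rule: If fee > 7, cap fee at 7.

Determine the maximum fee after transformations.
7

Step 1: Original maximum fee = 15
Step 2: Apply cap at 7
Step 3: 4 records had fee > 7 and were capped
Step 4: Maximum after transformation = 7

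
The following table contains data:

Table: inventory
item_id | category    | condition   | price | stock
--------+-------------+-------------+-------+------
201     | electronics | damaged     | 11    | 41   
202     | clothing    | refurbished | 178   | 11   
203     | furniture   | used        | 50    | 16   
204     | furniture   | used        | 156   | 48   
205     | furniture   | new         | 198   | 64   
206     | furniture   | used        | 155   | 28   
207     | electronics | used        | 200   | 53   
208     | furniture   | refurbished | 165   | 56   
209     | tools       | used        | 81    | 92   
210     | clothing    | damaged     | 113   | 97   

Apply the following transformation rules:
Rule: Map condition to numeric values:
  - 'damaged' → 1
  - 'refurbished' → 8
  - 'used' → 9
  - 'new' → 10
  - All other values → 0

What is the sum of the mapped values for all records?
73

Step 1: Apply mapping to each record
Step 2: Count by status:
  'damaged': 2 records × 1 = 2
  'refurbished': 2 records × 8 = 16
  'used': 5 records × 9 = 45
  'new': 1 records × 10 = 10
Step 3: Sum all mapped values = 73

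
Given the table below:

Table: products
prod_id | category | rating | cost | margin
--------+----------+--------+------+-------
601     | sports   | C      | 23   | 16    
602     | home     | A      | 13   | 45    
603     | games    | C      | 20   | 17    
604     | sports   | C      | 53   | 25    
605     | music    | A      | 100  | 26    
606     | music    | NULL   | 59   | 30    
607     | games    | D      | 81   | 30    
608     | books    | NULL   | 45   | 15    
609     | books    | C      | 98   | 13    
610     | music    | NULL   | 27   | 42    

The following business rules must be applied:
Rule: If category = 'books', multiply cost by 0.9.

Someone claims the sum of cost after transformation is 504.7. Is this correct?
Yes, the result is correct.

Step 1: Calculate the correct sum after transformation
Step 2: Apply multiplier 0.9 to records where category = 'books'
Step 3: Correct result = 504.7
Step 4: Claimed result = 504.7
Step 5: 504.7 = 504.7 ✓
Conclusion: The claimed result is correct.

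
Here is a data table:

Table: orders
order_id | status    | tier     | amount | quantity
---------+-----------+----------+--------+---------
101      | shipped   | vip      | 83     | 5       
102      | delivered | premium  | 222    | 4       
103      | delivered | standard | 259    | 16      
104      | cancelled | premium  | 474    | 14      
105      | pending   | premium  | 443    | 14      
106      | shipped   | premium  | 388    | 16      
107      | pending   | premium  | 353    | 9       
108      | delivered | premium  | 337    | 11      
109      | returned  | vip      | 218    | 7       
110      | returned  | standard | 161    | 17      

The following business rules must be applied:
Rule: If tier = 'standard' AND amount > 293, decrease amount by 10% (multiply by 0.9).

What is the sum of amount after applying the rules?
2938

Step 1: Find records where tier = 'standard' AND amount > 293
Step 2: 0 records match, summing to 0
Step 3: After multiplier: 0 × 0.9 = 0.0
Step 4: Unaffected records sum: 2938
Step 5: Final sum = 0.0 + 2938 = 2938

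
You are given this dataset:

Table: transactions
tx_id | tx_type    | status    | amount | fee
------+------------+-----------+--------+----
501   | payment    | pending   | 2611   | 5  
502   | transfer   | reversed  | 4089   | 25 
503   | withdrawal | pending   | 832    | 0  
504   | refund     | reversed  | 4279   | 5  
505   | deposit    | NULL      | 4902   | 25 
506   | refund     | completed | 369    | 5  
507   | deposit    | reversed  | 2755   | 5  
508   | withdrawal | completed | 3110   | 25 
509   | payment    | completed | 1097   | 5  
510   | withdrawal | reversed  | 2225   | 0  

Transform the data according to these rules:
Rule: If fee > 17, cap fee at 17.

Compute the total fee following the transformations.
76

Step 1: 3 records have fee > 17
Step 2: These records originally summed to 75
Step 3: After capping: 3 × 17 = 51
Step 4: Unaffected records sum: 25
Step 5: Final sum = 51 + 25 = 76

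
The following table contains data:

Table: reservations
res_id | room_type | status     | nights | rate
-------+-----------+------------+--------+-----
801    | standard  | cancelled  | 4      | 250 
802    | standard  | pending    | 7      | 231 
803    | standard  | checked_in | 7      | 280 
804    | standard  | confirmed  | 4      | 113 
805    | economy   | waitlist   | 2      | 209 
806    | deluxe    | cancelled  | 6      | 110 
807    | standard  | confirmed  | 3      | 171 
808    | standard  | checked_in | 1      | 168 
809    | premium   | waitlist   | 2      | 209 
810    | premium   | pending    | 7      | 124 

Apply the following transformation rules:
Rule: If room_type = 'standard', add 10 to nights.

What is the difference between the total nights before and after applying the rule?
60

Step 1: Original sum of nights = 43
Step 2: 6 records have room_type = 'standard'
Step 3: Each affected record changes by 10
Step 4: Total change = 6 × 10 = 60
Step 5: New sum = 43 + 60 = 103
Step 6: Difference = |103 - 43| = 60
        (Sum increased by 60)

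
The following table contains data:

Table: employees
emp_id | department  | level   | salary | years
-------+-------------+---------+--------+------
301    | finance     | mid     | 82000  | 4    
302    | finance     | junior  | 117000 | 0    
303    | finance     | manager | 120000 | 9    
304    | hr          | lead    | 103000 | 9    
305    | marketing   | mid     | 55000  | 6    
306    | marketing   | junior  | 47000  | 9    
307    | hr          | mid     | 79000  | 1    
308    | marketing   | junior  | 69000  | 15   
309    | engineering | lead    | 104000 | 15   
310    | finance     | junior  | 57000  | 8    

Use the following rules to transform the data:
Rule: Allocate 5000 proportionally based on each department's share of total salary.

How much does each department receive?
engineering: 624.25, finance: 2256.9, hr: 1092.44, marketing: 1026.41

Step 1: Calculate total salary = 833000
Step 2: Calculate each department's proportion:
  engineering: 104000/833000 = 12.48% → 624.25
  finance: 376000/833000 = 45.14% → 2256.9
  hr: 182000/833000 = 21.85% → 1092.44
  marketing: 171000/833000 = 20.53% → 1026.41
Step 3: Verify: sum of allocations ≈ 5000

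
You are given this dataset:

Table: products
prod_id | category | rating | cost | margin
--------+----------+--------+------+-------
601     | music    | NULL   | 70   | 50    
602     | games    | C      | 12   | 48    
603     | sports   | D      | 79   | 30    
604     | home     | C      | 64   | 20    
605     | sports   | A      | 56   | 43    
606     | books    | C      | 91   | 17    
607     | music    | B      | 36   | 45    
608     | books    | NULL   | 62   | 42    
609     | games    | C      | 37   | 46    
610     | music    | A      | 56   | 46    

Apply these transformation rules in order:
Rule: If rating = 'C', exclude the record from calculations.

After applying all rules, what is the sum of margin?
256

Step 1: Identify records where rating = 'C'
Step 2: The excluded records sum to 131
Step 3: Original total margin = 387
Step 4: Remaining total = 387 - 131 = 256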